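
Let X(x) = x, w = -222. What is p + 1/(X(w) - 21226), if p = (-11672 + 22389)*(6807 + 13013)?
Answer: 4555789841119/21448 ≈ 2.1241e+8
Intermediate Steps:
p = 212410940 (p = 10717*19820 = 212410940)
p + 1/(X(w) - 21226) = 212410940 + 1/(-222 - 21226) = 212410940 + 1/(-21448) = 212410940 - 1/21448 = 4555789841119/21448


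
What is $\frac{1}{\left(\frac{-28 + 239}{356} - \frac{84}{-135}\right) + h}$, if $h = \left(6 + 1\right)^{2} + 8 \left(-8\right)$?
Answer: $- \frac{16020}{220837} \approx -0.072542$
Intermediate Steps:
$h = -15$ ($h = 7^{2} - 64 = 49 - 64 = -15$)
$\frac{1}{\left(\frac{-28 + 239}{356} - \frac{84}{-135}\right) + h} = \frac{1}{\left(\frac{-28 + 239}{356} - \frac{84}{-135}\right) - 15} = \frac{1}{\left(211 \cdot \frac{1}{356} - - \frac{28}{45}\right) - 15} = \frac{1}{\left(\frac{211}{356} + \frac{28}{45}\right) - 15} = \frac{1}{\frac{19463}{16020} - 15} = \frac{1}{- \frac{220837}{16020}} = - \frac{16020}{220837}$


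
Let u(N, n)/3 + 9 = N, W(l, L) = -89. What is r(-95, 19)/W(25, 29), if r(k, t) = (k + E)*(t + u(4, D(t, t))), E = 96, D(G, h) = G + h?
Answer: -4/89 ≈ -0.044944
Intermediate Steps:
u(N, n) = -27 + 3*N
r(k, t) = (-15 + t)*(96 + k) (r(k, t) = (k + 96)*(t + (-27 + 3*4)) = (96 + k)*(t + (-27 + 12)) = (96 + k)*(t - 15) = (96 + k)*(-15 + t) = (-15 + t)*(96 + k))
r(-95, 19)/W(25, 29) = (-1440 - 15*(-95) + 96*19 - 95*19)/(-89) = (-1440 + 1425 + 1824 - 1805)*(-1/89) = 4*(-1/89) = -4/89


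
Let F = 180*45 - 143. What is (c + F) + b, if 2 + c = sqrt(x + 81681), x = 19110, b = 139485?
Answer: 147440 + 3*sqrt(11199) ≈ 1.4776e+5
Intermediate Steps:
F = 7957 (F = 8100 - 143 = 7957)
c = -2 + 3*sqrt(11199) (c = -2 + sqrt(19110 + 81681) = -2 + sqrt(100791) = -2 + 3*sqrt(11199) ≈ 315.48)
(c + F) + b = ((-2 + 3*sqrt(11199)) + 7957) + 139485 = (7955 + 3*sqrt(11199)) + 139485 = 147440 + 3*sqrt(11199)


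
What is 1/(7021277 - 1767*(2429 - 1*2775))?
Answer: 1/7632659 ≈ 1.3102e-7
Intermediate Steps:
1/(7021277 - 1767*(2429 - 1*2775)) = 1/(7021277 - 1767*(2429 - 2775)) = 1/(7021277 - 1767*(-346)) = 1/(7021277 + 611382) = 1/7632659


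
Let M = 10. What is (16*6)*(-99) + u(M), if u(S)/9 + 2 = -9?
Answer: -9603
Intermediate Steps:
u(S) = -99 (u(S) = -18 + 9*(-9) = -18 - 81 = -99)
(16*6)*(-99) + u(M) = (16*6)*(-99) - 99 = 96*(-99) - 99 = -9504 - 99 = -9603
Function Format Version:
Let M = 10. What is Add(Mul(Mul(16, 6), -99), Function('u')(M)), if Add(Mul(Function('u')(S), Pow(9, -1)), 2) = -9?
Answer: -9603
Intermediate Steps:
Function('u')(S) = -99 (Function('u')(S) = Add(-18, Mul(9, -9)) = Add(-18, -81) = -99)
Add(Mul(Mul(16, 6), -99), Function('u')(M)) = Add(Mul(Mul(16, 6), -99), -99) = Add(Mul(96, -99), -99) = Add(-9504, -99) = -9603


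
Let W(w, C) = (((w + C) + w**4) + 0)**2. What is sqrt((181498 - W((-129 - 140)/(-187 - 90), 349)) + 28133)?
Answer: sqrt(2999123485858783311723662)/5887339441 ≈ 294.16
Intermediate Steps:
W(w, C) = (C + w + w**4)**2 (W(w, C) = (((C + w) + w**4) + 0)**2 = ((C + w + w**4) + 0)**2 = (C + w + w**4)**2)
sqrt((181498 - W((-129 - 140)/(-187 - 90), 349)) + 28133) = sqrt((181498 - (349 + (-129 - 140)/(-187 - 90) + ((-129 - 140)/(-187 - 90))**4)**2) + 28133) = sqrt((181498 - (349 - 269/(-277) + (-269/(-277))**4)**2) + 28133) = sqrt((181498 - (349 - 269*(-1/277) + (-269*(-1/277))**4)**2) + 28133) = sqrt((181498 - (349 + 269/277 + (269/277)**4)**2) + 28133) = sqrt((181498 - (349 + 269/277 + 5236114321/5887339441)**2) + 28133) = sqrt((181498 - (2065634887207/5887339441)**2) + 28133) = sqrt((181498 - 1*4266847487246675612260849/34660765693554192481) + 28133) = sqrt((181498 - 4266847487246675612260849/34660765693554192481) + 28133) = sqrt(2024012164602023214655689/34660765693554192481 + 28133) = sqrt(2999123485858783311723662/34660765693554192481) = sqrt(2999123485858783311723662)/5887339441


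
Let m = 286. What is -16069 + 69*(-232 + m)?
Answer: -12343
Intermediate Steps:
-16069 + 69*(-232 + m) = -16069 + 69*(-232 + 286) = -16069 + 69*54 = -16069 + 3726 = -12343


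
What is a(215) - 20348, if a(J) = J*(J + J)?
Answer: 72102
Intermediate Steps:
a(J) = 2*J**2 (a(J) = J*(2*J) = 2*J**2)
a(215) - 20348 = 2*215**2 - 20348 = 2*46225 - 20348 = 92450 - 20348 = 72102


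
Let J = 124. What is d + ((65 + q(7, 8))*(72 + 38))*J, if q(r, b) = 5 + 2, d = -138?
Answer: 981942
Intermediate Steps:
q(r, b) = 7
d + ((65 + q(7, 8))*(72 + 38))*J = -138 + ((65 + 7)*(72 + 38))*124 = -138 + (72*110)*124 = -138 + 7920*124 = -138 + 982080 = 981942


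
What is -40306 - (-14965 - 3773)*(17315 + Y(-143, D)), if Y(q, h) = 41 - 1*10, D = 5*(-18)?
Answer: 324989042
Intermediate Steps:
D = -90
Y(q, h) = 31 (Y(q, h) = 41 - 10 = 31)
-40306 - (-14965 - 3773)*(17315 + Y(-143, D)) = -40306 - (-14965 - 3773)*(17315 + 31) = -40306 - (-18738)*17346 = -40306 - 1*(-325029348) = -40306 + 325029348 = 324989042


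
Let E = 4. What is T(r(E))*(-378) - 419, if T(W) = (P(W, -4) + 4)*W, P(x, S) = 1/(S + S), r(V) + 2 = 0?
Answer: 5021/2 ≈ 2510.5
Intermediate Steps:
r(V) = -2 (r(V) = -2 + 0 = -2)
P(x, S) = 1/(2*S)
T(W) = 31*W/8 (T(W) = ((½)/(-4) + 4)*W = ((½)*(-¼) + 4)*W = (-⅛ + 4)*W = 31*W/8)
T(r(E))*(-378) - 419 = ((31/8)*(-2))*(-378) - 419 = -31/4*(-378) - 419 = 5859/2 - 419 = 5021/2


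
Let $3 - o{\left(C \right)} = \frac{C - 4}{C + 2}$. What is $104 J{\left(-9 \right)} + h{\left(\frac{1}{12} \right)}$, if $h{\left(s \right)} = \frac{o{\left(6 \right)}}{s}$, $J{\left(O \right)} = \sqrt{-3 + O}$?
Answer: $33 + 208 i \sqrt{3} \approx 33.0 + 360.27 i$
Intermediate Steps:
$o{\left(C \right)} = 3 - \frac{-4 + C}{2 + C}$ ($o{\left(C \right)} = 3 - \frac{C - 4}{C + 2} = 3 - \frac{-4 + C}{2 + C}$)
$h{\left(s \right)} = \frac{11}{4 s}$ ($h{\left(s \right)} = \frac{2 \frac{1}{2 + 6} \left(5 + 6\right)}{s} = \frac{2 \cdot \frac{1}{8} \cdot 11}{s} = \frac{11}{4 s}$)
$104 J{\left(-9 \right)} + h{\left(\frac{1}{12} \right)} = 104 \sqrt{-3 - 9} + \frac{11}{4 \cdot \frac{1}{12}} = 104 \sqrt{-12} + \frac{11 \frac{1}{\frac{1}{12}}}{4} = 104 \cdot 2 i \sqrt{3} + \frac{11}{4} \cdot 12 = 208 i \sqrt{3} + 33 = 33 + 208 i \sqrt{3}$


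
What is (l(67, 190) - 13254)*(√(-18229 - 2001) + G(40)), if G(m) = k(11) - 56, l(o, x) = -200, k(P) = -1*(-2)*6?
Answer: 591976 - 228718*I*√70 ≈ 5.9198e+5 - 1.9136e+6*I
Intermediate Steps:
k(P) = 12 (k(P) = 2*6 = 12)
G(m) = -44 (G(m) = 12 - 56 = -44)
(l(67, 190) - 13254)*(√(-18229 - 2001) + G(40)) = (-200 - 13254)*(√(-18229 - 2001) - 44) = -13454*(√(-20230) - 44) = -13454*(17*I*√70 - 44) = -13454*(-44 + 17*I*√70) = 591976 - 228718*I*√70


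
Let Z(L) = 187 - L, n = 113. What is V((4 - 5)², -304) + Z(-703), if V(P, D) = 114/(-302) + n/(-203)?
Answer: 27252536/30653 ≈ 889.07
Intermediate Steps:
V(P, D) = -28634/30653 (V(P, D) = 114/(-302) + 113/(-203) = 114*(-1/302) + 113*(-1/203) = -57/151 - 113/203 = -28634/30653)
V((4 - 5)², -304) + Z(-703) = -28634/30653 + (187 - 1*(-703)) = -28634/30653 + (187 + 703) = -28634/30653 + 890 = 27252536/30653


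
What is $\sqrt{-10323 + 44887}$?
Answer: $2 \sqrt{8641} \approx 185.91$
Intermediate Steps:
$\sqrt{-10323 + 44887} = \sqrt{34564} = 2 \sqrt{8641}$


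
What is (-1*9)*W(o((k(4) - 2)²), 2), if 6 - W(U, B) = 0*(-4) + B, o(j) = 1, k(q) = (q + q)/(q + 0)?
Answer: -36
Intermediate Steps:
k(q) = 2 (k(q) = (2*q)/q = 2)
W(U, B) = 6 - B (W(U, B) = 6 - (0*(-4) + B) = 6 - (0 + B) = 6 - B)
(-1*9)*W(o((k(4) - 2)²), 2) = (-1*9)*(6 - 1*2) = -9*(6 - 2) = -9*4 = -36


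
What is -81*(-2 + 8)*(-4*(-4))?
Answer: -7776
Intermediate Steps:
-81*(-2 + 8)*(-4*(-4)) = -81*6*16 = -81*96 = -1*7776 = -7776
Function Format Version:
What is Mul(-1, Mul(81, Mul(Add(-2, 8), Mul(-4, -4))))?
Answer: -7776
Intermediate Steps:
Mul(-1, Mul(81, Mul(Add(-2, 8), Mul(-4, -4)))) = Mul(-1, Mul(81, Mul(6, 16))) = Mul(-1, Mul(81, 96)) = Mul(-1, 7776) = -7776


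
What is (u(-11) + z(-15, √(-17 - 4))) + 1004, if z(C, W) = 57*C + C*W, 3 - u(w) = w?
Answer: 163 - 15*I*√21 ≈ 163.0 - 68.739*I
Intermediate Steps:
u(w) = 3 - w
(u(-11) + z(-15, √(-17 - 4))) + 1004 = ((3 - 1*(-11)) - 15*(57 + √(-17 - 4))) + 1004 = ((3 + 11) - 15*(57 + √(-21))) + 1004 = (14 - 15*(57 + I*√21)) + 1004 = (14 + (-855 - 15*I*√21)) + 1004 = (-841 - 15*I*√21) + 1004 = 163 - 15*I*√21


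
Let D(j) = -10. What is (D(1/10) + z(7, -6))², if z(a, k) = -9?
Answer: 361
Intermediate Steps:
(D(1/10) + z(7, -6))² = (-10 - 9)² = (-19)² = 361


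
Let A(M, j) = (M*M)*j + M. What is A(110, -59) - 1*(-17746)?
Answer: -696044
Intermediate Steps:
A(M, j) = M + j*M² (A(M, j) = M²*j + M = j*M² + M = M + j*M²)
A(110, -59) - 1*(-17746) = 110*(1 + 110*(-59)) - 1*(-17746) = 110*(1 - 6490) + 17746 = 110*(-6489) + 17746 = -713790 + 17746 = -696044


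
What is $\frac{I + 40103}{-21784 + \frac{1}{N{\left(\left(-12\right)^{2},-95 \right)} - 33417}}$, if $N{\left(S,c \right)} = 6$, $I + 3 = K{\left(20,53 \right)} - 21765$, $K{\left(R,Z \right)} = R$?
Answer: $- \frac{122651781}{145565045} \approx -0.84259$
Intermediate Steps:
$I = -21748$ ($I = -3 + \left(20 - 21765\right) = -3 - 21745 = -21748$)
$\frac{I + 40103}{-21784 + \frac{1}{N{\left(\left(-12\right)^{2},-95 \right)} - 33417}} = \frac{-21748 + 40103}{-21784 + \frac{1}{6 - 33417}} = \frac{18355}{-21784 + \frac{1}{-33411}} = \frac{18355}{-21784 - \frac{1}{33411}} = \frac{18355}{- \frac{727825225}{33411}} = 18355 \left(- \frac{33411}{727825225}\right) = - \frac{122651781}{145565045}$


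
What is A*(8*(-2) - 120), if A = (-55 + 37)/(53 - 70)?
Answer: -144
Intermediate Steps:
A = 18/17 (A = -18/(-17) = -18*(-1/17) = 18/17 ≈ 1.0588)
A*(8*(-2) - 120) = 18*(8*(-2) - 120)/17 = 18*(-16 - 120)/17 = (18/17)*(-136) = -144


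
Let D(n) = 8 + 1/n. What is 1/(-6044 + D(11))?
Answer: -11/66395 ≈ -0.00016568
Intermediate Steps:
1/(-6044 + D(11)) = 1/(-6044 + (8 + 1/11)) = 1/(-6044 + 89/11) = 1/(-66395/11) = -11/66395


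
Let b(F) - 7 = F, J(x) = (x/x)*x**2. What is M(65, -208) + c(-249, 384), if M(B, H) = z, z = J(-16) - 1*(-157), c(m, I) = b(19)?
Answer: 439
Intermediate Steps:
J(x) = x**2 (J(x) = 1*x**2 = x**2)
b(F) = 7 + F
c(m, I) = 26 (c(m, I) = 7 + 19 = 26)
z = 413 (z = (-16)**2 - 1*(-157) = 256 + 157 = 413)
M(B, H) = 413
M(65, -208) + c(-249, 384) = 413 + 26 = 439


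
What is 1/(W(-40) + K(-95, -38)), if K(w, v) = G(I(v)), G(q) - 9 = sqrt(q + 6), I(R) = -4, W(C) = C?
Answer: -31/959 - sqrt(2)/959 ≈ -0.033800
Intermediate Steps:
G(q) = 9 + sqrt(6 + q) (G(q) = 9 + sqrt(q + 6) = 9 + sqrt(6 + q))
K(w, v) = 9 + sqrt(2) (K(w, v) = 9 + sqrt(6 - 4) = 9 + sqrt(2))
1/(W(-40) + K(-95, -38)) = 1/(-40 + (9 + sqrt(2))) = 1/(-31 + sqrt(2))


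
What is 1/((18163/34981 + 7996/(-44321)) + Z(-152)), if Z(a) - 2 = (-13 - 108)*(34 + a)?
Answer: 1550392901/22140135920527 ≈ 7.0026e-5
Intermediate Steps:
Z(a) = -4112 - 121*a (Z(a) = 2 + (-13 - 108)*(34 + a) = 2 - 121*(34 + a) = 2 + (-4114 - 121*a) = -4112 - 121*a)
1/((18163/34981 + 7996/(-44321)) + Z(-152)) = 1/((18163/34981 + 7996/(-44321)) + (-4112 - 121*(-152))) = 1/((18163*(1/34981) + 7996*(-1/44321)) + (-4112 + 18392)) = 1/((18163/34981 - 7996/44321) + 14280) = 1/(525294247/1550392901 + 14280) = 1/(22140135920527/1550392901) = 1550392901/22140135920527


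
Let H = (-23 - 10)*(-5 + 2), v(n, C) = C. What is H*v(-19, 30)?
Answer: 2970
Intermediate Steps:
H = 99 (H = -33*(-3) = 99)
H*v(-19, 30) = 99*30 = 2970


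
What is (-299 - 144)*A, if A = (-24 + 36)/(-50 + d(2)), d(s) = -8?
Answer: 2658/29 ≈ 91.655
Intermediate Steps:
A = -6/29 (A = (-24 + 36)/(-50 - 8) = 12/(-58) = 12*(-1/58) = -6/29 ≈ -0.20690)
(-299 - 144)*A = (-299 - 144)*(-6/29) = -443*(-6/29) = 2658/29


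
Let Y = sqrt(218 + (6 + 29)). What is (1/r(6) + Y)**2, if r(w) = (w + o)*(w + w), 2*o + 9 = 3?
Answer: 327889/1296 + sqrt(253)/18 ≈ 253.88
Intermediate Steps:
o = -3 (o = -9/2 + (1/2)*3 = -9/2 + 3/2 = -3)
r(w) = 2*w*(-3 + w) (r(w) = (w - 3)*(w + w) = (-3 + w)*(2*w) = 2*w*(-3 + w))
Y = sqrt(253) (Y = sqrt(218 + 35) = sqrt(253) ≈ 15.906)
(1/r(6) + Y)**2 = (1/(2*6*(-3 + 6)) + sqrt(253))**2 = (1/(2*6*3) + sqrt(253))**2 = (1/36 + sqrt(253))**2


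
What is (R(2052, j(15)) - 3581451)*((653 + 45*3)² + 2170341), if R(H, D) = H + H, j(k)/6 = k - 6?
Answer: -9985395020895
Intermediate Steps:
j(k) = -36 + 6*k (j(k) = 6*(k - 6) = 6*(-6 + k) = -36 + 6*k)
R(H, D) = 2*H
(R(2052, j(15)) - 3581451)*((653 + 45*3)² + 2170341) = (2*2052 - 3581451)*((653 + 45*3)² + 2170341) = (4104 - 3581451)*((653 + 135)² + 2170341) = -3577347*(788² + 2170341) = -3577347*(620944 + 2170341) = -3577347*2791285 = -9985395020895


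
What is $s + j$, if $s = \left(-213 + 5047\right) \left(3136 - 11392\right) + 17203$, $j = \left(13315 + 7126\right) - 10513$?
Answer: $-39882373$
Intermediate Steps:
$j = 9928$ ($j = 20441 - 10513 = 9928$)
$s = -39892301$ ($s = 4834 \left(-8256\right) + 17203 = -39909504 + 17203 = -39892301$)
$s + j = -39892301 + 9928 = -39882373$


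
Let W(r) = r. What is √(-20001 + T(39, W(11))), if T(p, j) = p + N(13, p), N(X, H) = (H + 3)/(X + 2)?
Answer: 2*I*√124745/5 ≈ 141.28*I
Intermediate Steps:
N(X, H) = (3 + H)/(2 + X)
T(p, j) = ⅕ + 16*p/15 (T(p, j) = p + (3 + p)/(2 + 13) = p + (3 + p)/15 = p + (⅕ + p/15) = ⅕ + 16*p/15)
√(-20001 + T(39, W(11))) = √(-20001 + (⅕ + (16/15)*39)) = √(-20001 + (⅕ + 208/5)) = √(-20001 + 209/5) = √(-99796/5) = 2*I*√124745/5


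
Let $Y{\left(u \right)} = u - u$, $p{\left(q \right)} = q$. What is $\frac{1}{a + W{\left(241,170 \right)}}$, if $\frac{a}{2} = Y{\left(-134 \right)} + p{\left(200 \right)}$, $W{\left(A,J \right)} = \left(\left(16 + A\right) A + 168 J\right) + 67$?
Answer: $\frac{1}{90964} \approx 1.0993 \cdot 10^{-5}$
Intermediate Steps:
$Y{\left(u \right)} = 0$
$W{\left(A,J \right)} = 67 + 168 J + A \left(16 + A\right)$ ($W{\left(A,J \right)} = \left(A \left(16 + A\right) + 168 J\right) + 67 = \left(168 J + A \left(16 + A\right)\right) + 67 = 67 + 168 J + A \left(16 + A\right)$)
$a = 400$ ($a = 2 \left(0 + 200\right) = 2 \cdot 200 = 400$)
$\frac{1}{a + W{\left(241,170 \right)}} = \frac{1}{400 + \left(67 + 241^{2} + 16 \cdot 241 + 168 \cdot 170\right)} = \frac{1}{400 + \left(67 + 58081 + 3856 + 28560\right)} = \frac{1}{400 + 90564} = \frac{1}{90964}$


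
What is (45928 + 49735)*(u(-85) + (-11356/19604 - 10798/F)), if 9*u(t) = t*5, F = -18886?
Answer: -1881901130686951/416521287 ≈ -4.5181e+6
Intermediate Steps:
u(t) = 5*t/9 (u(t) = (t*5)/9 = (5*t)/9 = 5*t/9)
(45928 + 49735)*(u(-85) + (-11356/19604 - 10798/F)) = (45928 + 49735)*((5/9)*(-85) + (-11356/19604 - 10798/(-18886))) = 95663*(-425/9 + (-11356*1/19604 - 10798*(-1/18886))) = 95663*(-425/9 + (-2839/4901 + 5399/9443)) = 95663*(-425/9 - 348178/46280143) = 95663*(-19672194377/416521287) = -1881901130686951/416521287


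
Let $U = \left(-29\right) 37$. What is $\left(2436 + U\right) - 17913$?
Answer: $-16550$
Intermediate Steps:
$U = -1073$
$\left(2436 + U\right) - 17913 = \left(2436 - 1073\right) - 17913 = 1363 - 17913 = -16550$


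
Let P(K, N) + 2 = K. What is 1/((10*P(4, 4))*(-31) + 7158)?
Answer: 1/6538 ≈ 0.00015295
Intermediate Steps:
P(K, N) = -2 + K
1/((10*P(4, 4))*(-31) + 7158) = 1/((10*(-2 + 4))*(-31) + 7158) = 1/((10*2)*(-31) + 7158) = 1/(20*(-31) + 7158) = 1/(-620 + 7158) = 1/6538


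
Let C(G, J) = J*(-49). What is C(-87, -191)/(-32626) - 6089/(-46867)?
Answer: -239968539/1529082742 ≈ -0.15694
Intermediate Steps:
C(G, J) = -49*J
C(-87, -191)/(-32626) - 6089/(-46867) = -49*(-191)/(-32626) - 6089/(-46867) = 9359*(-1/32626) - 6089*(-1/46867) = -9359/32626 + 6089/46867 = -239968539/1529082742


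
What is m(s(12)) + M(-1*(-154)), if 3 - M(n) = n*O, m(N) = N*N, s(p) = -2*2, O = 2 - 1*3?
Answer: 173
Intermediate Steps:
O = -1 (O = 2 - 3 = -1)
s(p) = -4
m(N) = N²
M(n) = 3 + n (M(n) = 3 - n*(-1) = 3 - (-1)*n = 3 + n)
m(s(12)) + M(-1*(-154)) = (-4)² + (3 - 1*(-154)) = 16 + (3 + 154) = 16 + 157 = 173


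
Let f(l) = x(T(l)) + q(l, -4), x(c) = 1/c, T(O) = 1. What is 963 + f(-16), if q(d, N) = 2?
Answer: 966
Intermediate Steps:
f(l) = 3 (f(l) = 1/1 + 2 = 1 + 2 = 3)
963 + f(-16) = 963 + 3 = 966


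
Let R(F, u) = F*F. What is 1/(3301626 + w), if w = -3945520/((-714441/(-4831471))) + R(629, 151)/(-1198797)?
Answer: -95163303053/2224947080840765591 ≈ -4.2771e-8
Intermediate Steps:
R(F, u) = F²
w = -2539140716446429769/95163303053 (w = -3945520/((-714441/(-4831471))) + 629²/(-1198797) = -3945520/((-714441*(-1/4831471))) + 395641*(-1/1198797) = -3945520/714441/4831471 - 395641/1198797 = -3945520*4831471/714441 - 395641/1198797 = -19062665459920/714441 - 395641/1198797 = -2539140716446429769/95163303053 ≈ -2.6682e+7)
1/(3301626 + w) = 1/(3301626 - 2539140716446429769/95163303053) = 1/(-2224947080840765591/95163303053) = -95163303053/2224947080840765591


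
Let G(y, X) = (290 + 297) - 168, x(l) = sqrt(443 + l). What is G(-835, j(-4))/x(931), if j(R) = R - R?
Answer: 419*sqrt(1374)/1374 ≈ 11.304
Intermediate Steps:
j(R) = 0
G(y, X) = 419 (G(y, X) = 587 - 168 = 419)
G(-835, j(-4))/x(931) = 419/(sqrt(443 + 931)) = 419/(sqrt(1374)) = 419*(sqrt(1374)/1374) = 419*sqrt(1374)/1374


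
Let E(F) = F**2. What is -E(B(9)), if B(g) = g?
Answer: -81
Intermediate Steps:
-E(B(9)) = -1*9**2 = -1*81 = -81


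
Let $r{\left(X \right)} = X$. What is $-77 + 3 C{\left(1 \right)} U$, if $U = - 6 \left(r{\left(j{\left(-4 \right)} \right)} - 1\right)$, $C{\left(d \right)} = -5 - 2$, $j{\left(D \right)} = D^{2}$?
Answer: $1813$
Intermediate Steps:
$C{\left(d \right)} = -7$ ($C{\left(d \right)} = -5 - 2 = -7$)
$U = -90$ ($U = - 6 \left(\left(-4\right)^{2} - 1\right) = - 6 \left(16 - 1\right) = \left(-6\right) 15 = -90$)
$-77 + 3 C{\left(1 \right)} U = -77 + 3 \left(-7\right) \left(-90\right) = -77 - -1890 = -77 + 1890 = 1813$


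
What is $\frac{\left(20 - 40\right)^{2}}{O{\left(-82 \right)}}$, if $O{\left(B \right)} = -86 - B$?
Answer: $-100$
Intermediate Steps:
$\frac{\left(20 - 40\right)^{2}}{O{\left(-82 \right)}} = \frac{\left(20 - 40\right)^{2}}{-86 - -82} = \frac{\left(20 - 40\right)^{2}}{-86 + 82} = \frac{\left(-20\right)^{2}}{-4} = 400 \left(- \frac{1}{4}\right) = -100$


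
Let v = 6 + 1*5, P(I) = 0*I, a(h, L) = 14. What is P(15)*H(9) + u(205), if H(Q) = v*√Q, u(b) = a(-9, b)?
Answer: 14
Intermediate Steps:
u(b) = 14
P(I) = 0
v = 11 (v = 6 + 5 = 11)
H(Q) = 11*√Q
P(15)*H(9) + u(205) = 0*(11*√9) + 14 = 0*(11*3) + 14 = 0*33 + 14 = 0 + 14 = 14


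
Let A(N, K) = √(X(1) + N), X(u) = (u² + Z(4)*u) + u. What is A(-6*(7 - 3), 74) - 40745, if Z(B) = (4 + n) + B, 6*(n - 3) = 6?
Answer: -40745 + I*√10 ≈ -40745.0 + 3.1623*I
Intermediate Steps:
n = 4 (n = 3 + (⅙)*6 = 3 + 1 = 4)
Z(B) = 8 + B (Z(B) = (4 + 4) + B = 8 + B)
X(u) = u² + 13*u (X(u) = (u² + (8 + 4)*u) + u = (u² + 12*u) + u = u² + 13*u)
A(N, K) = √(14 + N) (A(N, K) = √(1*(13 + 1) + N) = √(1*14 + N) = √(14 + N))
A(-6*(7 - 3), 74) - 40745 = √(14 - 6*(7 - 3)) - 40745 = √(14 - 6*4) - 40745 = √(14 - 24) - 40745 = √(-10) - 40745 = I*√10 - 40745 = -40745 + I*√10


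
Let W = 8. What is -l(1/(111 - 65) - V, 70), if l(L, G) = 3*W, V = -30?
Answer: -24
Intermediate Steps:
l(L, G) = 24 (l(L, G) = 3*8 = 24)
-l(1/(111 - 65) - V, 70) = -1*24 = -24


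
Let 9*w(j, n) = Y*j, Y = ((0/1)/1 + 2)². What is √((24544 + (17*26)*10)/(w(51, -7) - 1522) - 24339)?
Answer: 3*I*√81002233/173 ≈ 156.07*I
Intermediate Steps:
Y = 4 (Y = ((0*1)*1 + 2)² = (0*1 + 2)² = (0 + 2)² = 2² = 4)
w(j, n) = 4*j/9 (w(j, n) = (4*j)/9 = 4*j/9)
√((24544 + (17*26)*10)/(w(51, -7) - 1522) - 24339) = √((24544 + (17*26)*10)/((4/9)*51 - 1522) - 24339) = √((24544 + 442*10)/(68/3 - 1522) - 24339) = √((24544 + 4420)/(-4498/3) - 24339) = √(28964*(-3/4498) - 24339) = √(-3342/173 - 24339) = √(-4213989/173) = 3*I*√81002233/173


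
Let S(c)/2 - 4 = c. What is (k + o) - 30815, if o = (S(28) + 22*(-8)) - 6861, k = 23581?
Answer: -14207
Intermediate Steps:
S(c) = 8 + 2*c
o = -6973 (o = ((8 + 2*28) + 22*(-8)) - 6861 = ((8 + 56) - 176) - 6861 = (64 - 176) - 6861 = -112 - 6861 = -6973)
(k + o) - 30815 = (23581 - 6973) - 30815 = 16608 - 30815 = -14207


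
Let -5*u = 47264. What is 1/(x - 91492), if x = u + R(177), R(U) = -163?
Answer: -5/505539 ≈ -9.8904e-6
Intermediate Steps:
u = -47264/5 (u = -⅕*47264 = -47264/5 ≈ -9452.8)
x = -48079/5 (x = -47264/5 - 163 = -48079/5 ≈ -9615.8)
1/(x - 91492) = 1/(-48079/5 - 91492) = 1/(-505539/5) = -5/505539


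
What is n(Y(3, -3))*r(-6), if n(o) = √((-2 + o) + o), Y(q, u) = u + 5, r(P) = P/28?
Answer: -3*√2/14 ≈ -0.30305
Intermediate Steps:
r(P) = P/28 (r(P) = P*(1/28) = P/28)
Y(q, u) = 5 + u
n(o) = √(-2 + 2*o)
n(Y(3, -3))*r(-6) = √(-2 + 2*(5 - 3))*((1/28)*(-6)) = √(-2 + 2*2)*(-3/14) = √(-2 + 4)*(-3/14) = √2*(-3/14) = -3*√2/14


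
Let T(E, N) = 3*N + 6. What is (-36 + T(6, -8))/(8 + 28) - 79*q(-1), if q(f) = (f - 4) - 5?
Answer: 1577/2 ≈ 788.50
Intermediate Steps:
T(E, N) = 6 + 3*N
q(f) = -9 + f (q(f) = (-4 + f) - 5 = -9 + f)
(-36 + T(6, -8))/(8 + 28) - 79*q(-1) = (-36 + (6 + 3*(-8)))/(8 + 28) - 79*(-9 - 1) = (-36 + (6 - 24))/36 - 79*(-10) = (-36 - 18)*(1/36) + 790 = -54*1/36 + 790 = -3/2 + 790 = 1577/2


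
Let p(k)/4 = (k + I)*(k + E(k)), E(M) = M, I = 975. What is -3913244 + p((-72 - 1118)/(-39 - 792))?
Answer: -2694609019084/690561 ≈ -3.9021e+6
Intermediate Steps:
p(k) = 8*k*(975 + k) (p(k) = 4*((k + 975)*(k + k)) = 4*((975 + k)*(2*k)) = 4*(2*k*(975 + k)) = 8*k*(975 + k))
-3913244 + p((-72 - 1118)/(-39 - 792)) = -3913244 + 8*((-72 - 1118)/(-39 - 792))*(975 + (-72 - 1118)/(-39 - 792)) = -3913244 + 8*(-1190/(-831))*(975 - 1190/(-831)) = -3913244 + 8*(-1190*(-1/831))*(975 - 1190*(-1/831)) = -3913244 + 8*(1190/831)*(975 + 1190/831) = -3913244 + 8*(1190/831)*(811415/831) = -3913244 + 7724670800/690561 = -2694609019084/690561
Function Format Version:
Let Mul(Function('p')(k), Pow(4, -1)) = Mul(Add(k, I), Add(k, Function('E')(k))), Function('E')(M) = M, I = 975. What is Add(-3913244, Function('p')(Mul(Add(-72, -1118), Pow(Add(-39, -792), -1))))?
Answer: Rational(-2694609019084, 690561) ≈ -3.9021e+6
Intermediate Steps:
Function('p')(k) = Mul(8, k, Add(975, k)) (Function('p')(k) = Mul(4, Mul(Add(k, 975), Add(k, k))) = Mul(4, Mul(Add(975, k), Mul(2, k))) = Mul(4, Mul(2, k, Add(975, k))) = Mul(8, k, Add(975, k)))
Add(-3913244, Function('p')(Mul(Add(-72, -1118), Pow(Add(-39, -792), -1)))) = Add(-3913244, Mul(8, Mul(Add(-72, -1118), Pow(Add(-39, -792), -1)), Add(975, Mul(Add(-72, -1118), Pow(Add(-39, -792), -1))))) = Add(-3913244, Mul(8, Mul(-1190, Pow(-831, -1)), Add(975, Mul(-1190, Pow(-831, -1))))) = Add(-3913244, Mul(8, Mul(-1190, Rational(-1, 831)), Add(975, Mul(-1190, Rational(-1, 831))))) = Add(-3913244, Mul(8, Rational(1190, 831), Add(975, Rational(1190, 831)))) = Add(-3913244, Mul(8, Rational(1190, 831), Rational(811415, 831))) = Add(-3913244, Rational(7724670800, 690561)) = Rational(-2694609019084, 690561)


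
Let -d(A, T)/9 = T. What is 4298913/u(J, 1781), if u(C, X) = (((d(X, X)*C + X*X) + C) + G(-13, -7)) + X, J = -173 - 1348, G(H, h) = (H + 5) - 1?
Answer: 477657/3061369 ≈ 0.15603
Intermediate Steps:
d(A, T) = -9*T
G(H, h) = 4 + H (G(H, h) = (5 + H) - 1 = 4 + H)
J = -1521
u(C, X) = -9 + C + X + X² - 9*C*X (u(C, X) = ((((-9*X)*C + X*X) + C) + (4 - 13)) + X = (((-9*C*X + X²) + C) - 9) + X = (((X² - 9*C*X) + C) - 9) + X = ((C + X² - 9*C*X) - 9) + X = (-9 + C + X² - 9*C*X) + X = -9 + C + X + X² - 9*C*X)
4298913/u(J, 1781) = 4298913/(-9 - 1521 + 1781 + 1781² - 9*(-1521)*1781) = 4298913/(-9 - 1521 + 1781 + 3171961 + 24380109) = 4298913/27552321 = 4298913*(1/27552321) = 477657/3061369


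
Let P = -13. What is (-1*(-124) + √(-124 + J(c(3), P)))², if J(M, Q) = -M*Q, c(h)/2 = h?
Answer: (124 + I*√46)² ≈ 15330.0 + 1682.0*I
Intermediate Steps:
c(h) = 2*h
J(M, Q) = -M*Q
(-1*(-124) + √(-124 + J(c(3), P)))² = (-1*(-124) + √(-124 - 1*2*3*(-13)))² = (124 + √(-124 - 1*6*(-13)))² = (124 + √(-124 + 78))² = (124 + √(-46))² = (124 + I*√46)²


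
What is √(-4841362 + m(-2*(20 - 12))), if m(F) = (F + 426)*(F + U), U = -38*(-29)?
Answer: I*√4396102 ≈ 2096.7*I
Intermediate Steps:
U = 1102
m(F) = (426 + F)*(1102 + F) (m(F) = (F + 426)*(F + 1102) = (426 + F)*(1102 + F))
√(-4841362 + m(-2*(20 - 12))) = √(-4841362 + (469452 + (-2*(20 - 12))² + 1528*(-2*(20 - 12)))) = √(-4841362 + (469452 + (-2*8)² + 1528*(-2*8))) = √(-4841362 + (469452 + (-16)² + 1528*(-16))) = √(-4841362 + (469452 + 256 - 24448)) = √(-4841362 + 445260) = √(-4396102) = I*√4396102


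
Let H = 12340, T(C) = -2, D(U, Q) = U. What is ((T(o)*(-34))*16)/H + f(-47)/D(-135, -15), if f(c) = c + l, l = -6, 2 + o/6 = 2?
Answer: 8009/16659 ≈ 0.48076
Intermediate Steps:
o = 0 (o = -12 + 6*2 = -12 + 12 = 0)
f(c) = -6 + c (f(c) = c - 6 = -6 + c)
((T(o)*(-34))*16)/H + f(-47)/D(-135, -15) = (-2*(-34)*16)/12340 + (-6 - 47)/(-135) = (68*16)*(1/12340) - 53*(-1/135) = 1088*(1/12340) + 53/135 = 272/3085 + 53/135 = 8009/16659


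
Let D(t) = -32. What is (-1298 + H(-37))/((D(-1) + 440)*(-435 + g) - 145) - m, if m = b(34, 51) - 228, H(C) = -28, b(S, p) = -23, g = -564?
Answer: 102343313/407737 ≈ 251.00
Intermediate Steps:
m = -251 (m = -23 - 228 = -251)
(-1298 + H(-37))/((D(-1) + 440)*(-435 + g) - 145) - m = (-1298 - 28)/((-32 + 440)*(-435 - 564) - 145) - 1*(-251) = -1326/(408*(-999) - 145) + 251 = -1326/(-407592 - 145) + 251 = -1326/(-407737) + 251 = -1326*(-1/407737) + 251 = 1326/407737 + 251 = 102343313/407737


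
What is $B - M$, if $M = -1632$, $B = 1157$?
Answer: $2789$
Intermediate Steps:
$B - M = 1157 - -1632 = 1157 + 1632 = 2789$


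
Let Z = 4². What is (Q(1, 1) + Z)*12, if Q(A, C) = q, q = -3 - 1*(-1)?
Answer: 168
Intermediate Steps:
q = -2 (q = -3 + 1 = -2)
Q(A, C) = -2
Z = 16
(Q(1, 1) + Z)*12 = (-2 + 16)*12 = 14*12 = 168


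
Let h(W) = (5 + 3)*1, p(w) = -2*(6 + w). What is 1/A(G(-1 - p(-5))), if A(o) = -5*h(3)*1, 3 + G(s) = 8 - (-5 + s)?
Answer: -1/40 ≈ -0.025000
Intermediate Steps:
p(w) = -12 - 2*w
h(W) = 8 (h(W) = 8*1 = 8)
G(s) = 10 - s (G(s) = -3 + (8 - (-5 + s)) = -3 + (8 + (5 - s)) = -3 + (13 - s) = 10 - s)
A(o) = -40 (A(o) = -5*8*1 = -40*1 = -40)
1/A(G(-1 - p(-5))) = 1/(-40) = -1/40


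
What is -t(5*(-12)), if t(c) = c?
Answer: 60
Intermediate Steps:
-t(5*(-12)) = -5*(-12) = -1*(-60) = 60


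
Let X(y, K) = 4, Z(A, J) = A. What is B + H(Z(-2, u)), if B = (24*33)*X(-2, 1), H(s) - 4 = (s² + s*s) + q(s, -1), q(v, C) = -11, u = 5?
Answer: 3169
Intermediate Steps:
H(s) = -7 + 2*s² (H(s) = 4 + ((s² + s*s) - 11) = 4 + ((s² + s²) - 11) = 4 + (2*s² - 11) = 4 + (-11 + 2*s²) = -7 + 2*s²)
B = 3168 (B = (24*33)*4 = 792*4 = 3168)
B + H(Z(-2, u)) = 3168 + (-7 + 2*(-2)²) = 3168 + (-7 + 2*4) = 3168 + (-7 + 8) = 3168 + 1 = 3169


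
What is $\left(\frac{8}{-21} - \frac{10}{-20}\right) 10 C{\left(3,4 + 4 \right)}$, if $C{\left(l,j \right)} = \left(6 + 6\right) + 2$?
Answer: $\frac{50}{3} \approx 16.667$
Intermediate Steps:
$C{\left(l,j \right)} = 14$ ($C{\left(l,j \right)} = 12 + 2 = 14$)
$\left(\frac{8}{-21} - \frac{10}{-20}\right) 10 C{\left(3,4 + 4 \right)} = \left(\frac{8}{-21} - \frac{10}{-20}\right) 10 \cdot 14 = \left(8 \left(- \frac{1}{21}\right) - - \frac{1}{2}\right) 10 \cdot 14 = \left(- \frac{8}{21} + \frac{1}{2}\right) 10 \cdot 14 = \frac{5}{42} \cdot 10 \cdot 14 = \frac{25}{21} \cdot 14 = \frac{50}{3}$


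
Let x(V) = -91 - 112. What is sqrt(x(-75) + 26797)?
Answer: sqrt(26594) ≈ 163.08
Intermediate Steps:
x(V) = -203
sqrt(x(-75) + 26797) = sqrt(-203 + 26797) = sqrt(26594)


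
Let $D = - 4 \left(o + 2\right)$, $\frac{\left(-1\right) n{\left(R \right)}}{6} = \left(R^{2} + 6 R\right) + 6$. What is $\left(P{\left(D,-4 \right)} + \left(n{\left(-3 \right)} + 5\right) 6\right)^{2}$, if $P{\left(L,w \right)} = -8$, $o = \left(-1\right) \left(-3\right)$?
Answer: $16900$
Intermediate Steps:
$o = 3$
$n{\left(R \right)} = -36 - 36 R - 6 R^{2}$ ($n{\left(R \right)} = - 6 \left(\left(R^{2} + 6 R\right) + 6\right) = - 6 \left(6 + R^{2} + 6 R\right) = -36 - 36 R - 6 R^{2}$)
$D = -20$ ($D = - 4 \left(3 + 2\right) = \left(-4\right) 5 = -20$)
$\left(P{\left(D,-4 \right)} + \left(n{\left(-3 \right)} + 5\right) 6\right)^{2} = \left(-8 + \left(\left(-36 - -108 - 6 \left(-3\right)^{2}\right) + 5\right) 6\right)^{2} = \left(-8 + \left(\left(-36 + 108 - 54\right) + 5\right) 6\right)^{2} = \left(-8 + \left(18 + 5\right) 6\right)^{2} = \left(-8 + 23 \cdot 6\right)^{2} = \left(-8 + 138\right)^{2} = 130^{2} = 16900$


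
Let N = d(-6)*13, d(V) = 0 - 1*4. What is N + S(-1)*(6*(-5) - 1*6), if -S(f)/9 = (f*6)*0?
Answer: -52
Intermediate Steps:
d(V) = -4 (d(V) = 0 - 4 = -4)
S(f) = 0 (S(f) = -9*f*6*0 = -9*6*f*0 = -9*0 = 0)
N = -52 (N = -4*13 = -52)
N + S(-1)*(6*(-5) - 1*6) = -52 + 0*(6*(-5) - 1*6) = -52 + 0*(-30 - 6) = -52 + 0*(-36) = -52 + 0 = -52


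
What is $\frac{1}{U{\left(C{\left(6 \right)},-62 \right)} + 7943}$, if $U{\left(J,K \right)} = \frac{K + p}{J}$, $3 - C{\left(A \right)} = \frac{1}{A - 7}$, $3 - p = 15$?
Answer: $\frac{2}{15849} \approx 0.00012619$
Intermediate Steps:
$p = -12$ ($p = 3 - 15 = -12$)
$C{\left(A \right)} = 3 - \frac{1}{-7 + A}$ ($C{\left(A \right)} = 3 - \frac{1}{A - 7} = 3 - \frac{1}{-7 + A}$)
$U{\left(J,K \right)} = \frac{-12 + K}{J}$ ($U{\left(J,K \right)} = \frac{K - 12}{J} = \frac{-12 + K}{J}$)
$\frac{1}{U{\left(C{\left(6 \right)},-62 \right)} + 7943} = \frac{1}{\frac{-12 - 62}{\frac{1}{-7 + 6} \left(-22 + 3 \cdot 6\right)} + 7943} = \frac{1}{\frac{1}{\frac{1}{-1} \left(-22 + 18\right)} \left(-74\right) + 7943} = \frac{1}{\frac{1}{\left(-1\right) \left(-4\right)} \left(-74\right) + 7943} = \frac{1}{\frac{1}{4} \left(-74\right) + 7943} = \frac{1}{- \frac{37}{2} + 7943} = \frac{1}{\frac{15849}{2}} = \frac{2}{15849}$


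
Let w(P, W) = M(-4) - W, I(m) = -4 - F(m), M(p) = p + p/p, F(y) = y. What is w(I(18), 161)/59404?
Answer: -41/14851 ≈ -0.0027608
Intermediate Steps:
M(p) = 1 + p (M(p) = p + 1 = 1 + p)
I(m) = -4 - m
w(P, W) = -3 - W (w(P, W) = (1 - 4) - W = -3 - W)
w(I(18), 161)/59404 = (-3 - 1*161)/59404 = (-3 - 161)*(1/59404) = -164*1/59404 = -41/14851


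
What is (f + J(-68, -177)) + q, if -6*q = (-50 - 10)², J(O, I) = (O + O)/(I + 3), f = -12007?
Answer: -1096741/87 ≈ -12606.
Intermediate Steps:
J(O, I) = 2*O/(3 + I) (J(O, I) = (2*O)/(3 + I) = 2*O/(3 + I))
q = -600 (q = -(-50 - 10)²/6 = -⅙*(-60)² = -⅙*3600 = -600)
(f + J(-68, -177)) + q = (-12007 + 2*(-68)/(3 - 177)) - 600 = (-12007 + 2*(-68)/(-174)) - 600 = (-12007 + 2*(-68)*(-1/174)) - 600 = (-12007 + 68/87) - 600 = -1044541/87 - 600 = -1096741/87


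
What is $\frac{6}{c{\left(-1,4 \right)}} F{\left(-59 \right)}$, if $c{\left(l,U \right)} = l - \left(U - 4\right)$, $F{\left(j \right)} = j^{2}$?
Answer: $-20886$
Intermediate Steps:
$c{\left(l,U \right)} = 4 + l - U$ ($c{\left(l,U \right)} = l - \left(-4 + U\right) = 4 + l - U$)
$\frac{6}{c{\left(-1,4 \right)}} F{\left(-59 \right)} = \frac{6}{4 - 1 - 4} \left(-59\right)^{2} = \frac{6}{4 - 1 - 4} \cdot 3481 = \frac{6}{-1} \cdot 3481 = 6 \left(-1\right) 3481 = \left(-6\right) 3481 = -20886$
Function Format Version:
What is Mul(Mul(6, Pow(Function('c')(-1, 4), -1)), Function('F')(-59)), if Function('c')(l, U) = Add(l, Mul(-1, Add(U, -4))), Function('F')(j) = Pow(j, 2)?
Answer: -20886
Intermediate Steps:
Function('c')(l, U) = Add(4, l, Mul(-1, U)) (Function('c')(l, U) = Add(l, Mul(-1, Add(-4, U))) = Add(l, Add(4, Mul(-1, U))) = Add(4, l, Mul(-1, U)))
Mul(Mul(6, Pow(Function('c')(-1, 4), -1)), Function('F')(-59)) = Mul(Mul(6, Pow(Add(4, -1, Mul(-1, 4)), -1)), Pow(-59, 2)) = Mul(Mul(6, Pow(Add(4, -1, -4), -1)), 3481) = Mul(Mul(6, Pow(-1, -1)), 3481) = Mul(Mul(6, -1), 3481) = Mul(-6, 3481) = -20886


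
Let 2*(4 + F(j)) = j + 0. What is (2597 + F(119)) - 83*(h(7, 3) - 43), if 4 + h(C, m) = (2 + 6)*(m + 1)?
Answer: 7795/2 ≈ 3897.5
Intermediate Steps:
h(C, m) = 4 + 8*m (h(C, m) = -4 + (2 + 6)*(m + 1) = -4 + 8*(1 + m) = -4 + (8 + 8*m) = 4 + 8*m)
F(j) = -4 + j/2 (F(j) = -4 + (j + 0)/2 = -4 + j/2)
(2597 + F(119)) - 83*(h(7, 3) - 43) = (2597 + (-4 + (½)*119)) - 83*((4 + 8*3) - 43) = (2597 + (-4 + 119/2)) - 83*((4 + 24) - 43) = (2597 + 111/2) - 83*(28 - 43) = 5305/2 - 83*(-15) = 5305/2 + 1245 = 7795/2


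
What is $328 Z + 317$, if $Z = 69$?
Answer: $22949$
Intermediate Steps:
$328 Z + 317 = 328 \cdot 69 + 317 = 22632 + 317 = 22949$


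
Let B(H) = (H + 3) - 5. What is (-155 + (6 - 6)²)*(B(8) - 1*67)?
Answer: 9455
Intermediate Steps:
B(H) = -2 + H (B(H) = (3 + H) - 5 = -2 + H)
(-155 + (6 - 6)²)*(B(8) - 1*67) = (-155 + (6 - 6)²)*((-2 + 8) - 1*67) = (-155 + 0²)*(6 - 67) = (-155 + 0)*(-61) = -155*(-61) = 9455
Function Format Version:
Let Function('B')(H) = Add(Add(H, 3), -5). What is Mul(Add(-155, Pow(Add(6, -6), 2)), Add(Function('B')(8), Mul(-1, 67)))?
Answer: 9455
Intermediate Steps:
Function('B')(H) = Add(-2, H) (Function('B')(H) = Add(Add(3, H), -5) = Add(-2, H))
Mul(Add(-155, Pow(Add(6, -6), 2)), Add(Function('B')(8), Mul(-1, 67))) = Mul(Add(-155, Pow(Add(6, -6), 2)), Add(Add(-2, 8), Mul(-1, 67))) = Mul(Add(-155, Pow(0, 2)), Add(6, -67)) = Mul(Add(-155, 0), -61) = Mul(-155, -61) = 9455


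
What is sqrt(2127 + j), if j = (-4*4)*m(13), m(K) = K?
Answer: sqrt(1919) ≈ 43.806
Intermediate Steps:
j = -208 (j = -4*4*13 = -16*13 = -208)
sqrt(2127 + j) = sqrt(2127 - 208) = sqrt(1919)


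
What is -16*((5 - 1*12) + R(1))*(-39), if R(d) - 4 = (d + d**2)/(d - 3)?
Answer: -2496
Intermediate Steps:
R(d) = 4 + (d + d**2)/(-3 + d) (R(d) = 4 + (d + d**2)/(d - 3) = 4 + (d + d**2)/(-3 + d))
-16*((5 - 1*12) + R(1))*(-39) = -16*((5 - 1*12) + (-12 + 1**2 + 5*1)/(-3 + 1))*(-39) = -16*((5 - 12) + (-12 + 1 + 5)/(-2))*(-39) = -16*(-7 - 1/2*(-6))*(-39) = -16*(-7 + 3)*(-39) = -16*(-4)*(-39) = 64*(-39) = -2496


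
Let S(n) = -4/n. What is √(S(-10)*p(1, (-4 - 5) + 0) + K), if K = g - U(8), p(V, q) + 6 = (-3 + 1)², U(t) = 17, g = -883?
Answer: 2*I*√5630/5 ≈ 30.013*I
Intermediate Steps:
p(V, q) = -2 (p(V, q) = -6 + (-3 + 1)² = -6 + (-2)² = -6 + 4 = -2)
K = -900 (K = -883 - 1*17 = -883 - 17 = -900)
√(S(-10)*p(1, (-4 - 5) + 0) + K) = √(-4/(-10)*(-2) - 900) = √(-4*(-⅒)*(-2) - 900) = √((⅖)*(-2) - 900) = √(-⅘ - 900) = √(-4504/5) = 2*I*√5630/5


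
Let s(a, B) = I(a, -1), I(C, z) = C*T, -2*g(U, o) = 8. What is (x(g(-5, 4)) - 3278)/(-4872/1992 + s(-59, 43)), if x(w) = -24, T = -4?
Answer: -274066/19385 ≈ -14.138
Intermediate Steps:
g(U, o) = -4 (g(U, o) = -½*8 = -4)
I(C, z) = -4*C (I(C, z) = C*(-4) = -4*C)
s(a, B) = -4*a
(x(g(-5, 4)) - 3278)/(-4872/1992 + s(-59, 43)) = (-24 - 3278)/(-4872/1992 - 4*(-59)) = -3302/(-4872*1/1992 + 236) = -3302/(-203/83 + 236) = -3302/19385/83 = -3302*83/19385 = -274066/19385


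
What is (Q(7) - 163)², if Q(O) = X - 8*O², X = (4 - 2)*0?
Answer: 308025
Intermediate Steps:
X = 0 (X = 2*0 = 0)
Q(O) = -8*O² (Q(O) = 0 - 8*O² = -8*O²)
(Q(7) - 163)² = (-8*7² - 163)² = (-8*49 - 163)² = (-392 - 163)² = (-555)² = 308025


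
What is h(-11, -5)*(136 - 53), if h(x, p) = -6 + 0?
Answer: -498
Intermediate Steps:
h(x, p) = -6
h(-11, -5)*(136 - 53) = -6*(136 - 53) = -6*83 = -498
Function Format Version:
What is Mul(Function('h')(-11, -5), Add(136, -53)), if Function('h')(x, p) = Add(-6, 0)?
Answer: -498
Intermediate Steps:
Function('h')(x, p) = -6
Mul(Function('h')(-11, -5), Add(136, -53)) = Mul(-6, Add(136, -53)) = Mul(-6, 83) = -498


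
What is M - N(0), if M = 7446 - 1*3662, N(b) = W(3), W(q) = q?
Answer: 3781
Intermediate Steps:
N(b) = 3
M = 3784 (M = 7446 - 3662 = 3784)
M - N(0) = 3784 - 1*3 = 3784 - 3 = 3781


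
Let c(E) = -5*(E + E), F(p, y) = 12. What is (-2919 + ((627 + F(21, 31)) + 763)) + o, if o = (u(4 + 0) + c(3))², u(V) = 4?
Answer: -841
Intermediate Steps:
c(E) = -10*E
o = 676 (o = (4 - 10*3)² = (4 - 30)² = (-26)² = 676)
(-2919 + ((627 + F(21, 31)) + 763)) + o = (-2919 + ((627 + 12) + 763)) + 676 = (-2919 + (639 + 763)) + 676 = (-2919 + 1402) + 676 = -1517 + 676 = -841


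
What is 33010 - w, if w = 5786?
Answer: 27224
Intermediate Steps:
33010 - w = 33010 - 1*5786 = 33010 - 5786 = 27224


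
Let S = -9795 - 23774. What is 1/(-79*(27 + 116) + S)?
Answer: -1/44866 ≈ -2.2289e-5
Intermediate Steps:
S = -33569
1/(-79*(27 + 116) + S) = 1/(-79*(27 + 116) - 33569) = 1/(-79*143 - 33569) = 1/(-11297 - 33569) = 1/(-44866) = -1/44866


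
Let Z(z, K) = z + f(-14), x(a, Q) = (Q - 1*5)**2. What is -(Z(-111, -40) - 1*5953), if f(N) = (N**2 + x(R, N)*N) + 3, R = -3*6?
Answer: 10919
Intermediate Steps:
R = -18
x(a, Q) = (-5 + Q)**2 (x(a, Q) = (Q - 5)**2 = (-5 + Q)**2)
f(N) = 3 + N**2 + N*(-5 + N)**2 (f(N) = (N**2 + (-5 + N)**2*N) + 3 = (N**2 + N*(-5 + N)**2) + 3 = 3 + N**2 + N*(-5 + N)**2)
Z(z, K) = -4855 + z (Z(z, K) = z + (3 + (-14)**2 - 14*(-5 - 14)**2) = z + (3 + 196 - 14*(-19)**2) = z + (3 + 196 - 14*361) = z + (3 + 196 - 5054) = z - 4855 = -4855 + z)
-(Z(-111, -40) - 1*5953) = -((-4855 - 111) - 1*5953) = -(-4966 - 5953) = -1*(-10919) = 10919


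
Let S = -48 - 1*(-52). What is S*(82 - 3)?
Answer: 316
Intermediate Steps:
S = 4 (S = -48 + 52 = 4)
S*(82 - 3) = 4*(82 - 3) = 4*79 = 316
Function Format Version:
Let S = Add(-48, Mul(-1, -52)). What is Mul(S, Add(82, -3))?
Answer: 316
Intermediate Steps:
S = 4 (S = Add(-48, 52) = 4)
Mul(S, Add(82, -3)) = Mul(4, Add(82, -3)) = Mul(4, 79) = 316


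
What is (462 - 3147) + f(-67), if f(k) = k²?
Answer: 1804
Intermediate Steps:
(462 - 3147) + f(-67) = (462 - 3147) + (-67)² = -2685 + 4489 = 1804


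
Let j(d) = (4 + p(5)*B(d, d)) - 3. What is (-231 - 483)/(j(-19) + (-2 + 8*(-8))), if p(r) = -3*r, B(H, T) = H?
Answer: -357/110 ≈ -3.2455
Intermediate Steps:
j(d) = 1 - 15*d (j(d) = (4 + (-3*5)*d) - 3 = (4 - 15*d) - 3 = 1 - 15*d)
(-231 - 483)/(j(-19) + (-2 + 8*(-8))) = (-231 - 483)/((1 - 15*(-19)) + (-2 + 8*(-8))) = -714/((1 + 285) + (-2 - 64)) = -714/(286 - 66) = -714/220 = -714*1/220 = -357/110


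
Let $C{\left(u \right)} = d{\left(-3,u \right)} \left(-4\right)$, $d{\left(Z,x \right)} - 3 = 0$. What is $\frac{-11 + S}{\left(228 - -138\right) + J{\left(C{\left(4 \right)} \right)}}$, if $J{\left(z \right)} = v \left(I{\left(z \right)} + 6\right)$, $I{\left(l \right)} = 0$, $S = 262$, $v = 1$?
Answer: $\frac{251}{372} \approx 0.67473$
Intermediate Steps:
$d{\left(Z,x \right)} = 3$ ($d{\left(Z,x \right)} = 3 + 0 = 3$)
$C{\left(u \right)} = -12$ ($C{\left(u \right)} = 3 \left(-4\right) = -12$)
$J{\left(z \right)} = 6$ ($J{\left(z \right)} = 1 \left(0 + 6\right) = 1 \cdot 6 = 6$)
$\frac{-11 + S}{\left(228 - -138\right) + J{\left(C{\left(4 \right)} \right)}} = \frac{-11 + 262}{\left(228 - -138\right) + 6} = \frac{251}{\left(228 + 138\right) + 6} = \frac{251}{366 + 6} = \frac{251}{372}$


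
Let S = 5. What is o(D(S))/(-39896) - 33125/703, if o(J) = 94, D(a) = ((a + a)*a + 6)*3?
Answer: -660810541/14023444 ≈ -47.122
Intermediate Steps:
D(a) = 18 + 6*a**2 (D(a) = ((2*a)*a + 6)*3 = (2*a**2 + 6)*3 = (6 + 2*a**2)*3 = 18 + 6*a**2)
o(D(S))/(-39896) - 33125/703 = 94/(-39896) - 33125/703 = 94*(-1/39896) - 33125*1/703 = -47/19948 - 33125/703 = -660810541/14023444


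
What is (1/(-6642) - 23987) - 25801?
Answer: -330691897/6642 ≈ -49788.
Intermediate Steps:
(1/(-6642) - 23987) - 25801 = (-1/6642 - 23987) - 25801 = -159321655/6642 - 25801 = -330691897/6642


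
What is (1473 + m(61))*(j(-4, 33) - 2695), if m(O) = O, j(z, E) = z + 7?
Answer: -4129528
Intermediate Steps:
j(z, E) = 7 + z
(1473 + m(61))*(j(-4, 33) - 2695) = (1473 + 61)*((7 - 4) - 2695) = 1534*(3 - 2695) = 1534*(-2692) = -4129528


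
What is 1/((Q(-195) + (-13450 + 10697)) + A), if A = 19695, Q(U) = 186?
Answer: 1/17128 ≈ 5.8384e-5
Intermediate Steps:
1/((Q(-195) + (-13450 + 10697)) + A) = 1/((186 + (-13450 + 10697)) + 19695) = 1/((186 - 2753) + 19695) = 1/(-2567 + 19695) = 1/17128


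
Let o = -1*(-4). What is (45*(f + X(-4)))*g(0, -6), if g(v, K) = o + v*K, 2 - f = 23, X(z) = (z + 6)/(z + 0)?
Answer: -3870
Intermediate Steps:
X(z) = (6 + z)/z
f = -21 (f = 2 - 1*23 = 2 - 23 = -21)
o = 4
g(v, K) = 4 + K*v (g(v, K) = 4 + v*K = 4 + K*v)
(45*(f + X(-4)))*g(0, -6) = (45*(-21 + (6 - 4)/(-4)))*(4 - 6*0) = (45*(-21 - ¼*2))*(4 + 0) = (45*(-21 - ½))*4 = (45*(-43/2))*4 = -1935/2*4 = -3870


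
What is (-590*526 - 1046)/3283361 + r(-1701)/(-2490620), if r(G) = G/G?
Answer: -775547482681/8177604573820 ≈ -0.094838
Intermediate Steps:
r(G) = 1
(-590*526 - 1046)/3283361 + r(-1701)/(-2490620) = (-590*526 - 1046)/3283361 + 1/(-2490620) = (-310340 - 1046)*(1/3283361) + 1*(-1/2490620) = -311386*1/3283361 - 1/2490620 = -311386/3283361 - 1/2490620 = -775547482681/8177604573820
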